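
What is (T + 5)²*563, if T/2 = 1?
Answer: 27587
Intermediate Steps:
T = 2 (T = 2*1 = 2)
(T + 5)²*563 = (2 + 5)²*563 = 7²*563 = 49*563 = 27587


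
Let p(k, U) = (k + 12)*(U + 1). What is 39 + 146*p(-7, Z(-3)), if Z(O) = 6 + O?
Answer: 2959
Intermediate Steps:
p(k, U) = (1 + U)*(12 + k) (p(k, U) = (12 + k)*(1 + U) = (1 + U)*(12 + k))
39 + 146*p(-7, Z(-3)) = 39 + 146*(12 - 7 + 12*(6 - 3) + (6 - 3)*(-7)) = 39 + 146*(12 - 7 + 12*3 + 3*(-7)) = 39 + 146*(12 - 7 + 36 - 21) = 39 + 146*20 = 39 + 2920 = 2959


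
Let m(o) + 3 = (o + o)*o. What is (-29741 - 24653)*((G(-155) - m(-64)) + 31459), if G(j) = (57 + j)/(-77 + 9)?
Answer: -21519055113/17 ≈ -1.2658e+9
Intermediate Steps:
G(j) = -57/68 - j/68 (G(j) = (57 + j)/(-68) = (57 + j)*(-1/68) = -57/68 - j/68)
m(o) = -3 + 2*o² (m(o) = -3 + (o + o)*o = -3 + (2*o)*o = -3 + 2*o²)
(-29741 - 24653)*((G(-155) - m(-64)) + 31459) = (-29741 - 24653)*(((-57/68 - 1/68*(-155)) - (-3 + 2*(-64)²)) + 31459) = -54394*(((-57/68 + 155/68) - (-3 + 2*4096)) + 31459) = -54394*((49/34 - (-3 + 8192)) + 31459) = -54394*((49/34 - 1*8189) + 31459) = -54394*((49/34 - 8189) + 31459) = -54394*(-278377/34 + 31459) = -54394*791229/34 = -21519055113/17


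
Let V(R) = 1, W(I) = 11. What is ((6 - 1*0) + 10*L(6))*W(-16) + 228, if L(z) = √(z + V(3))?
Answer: 294 + 110*√7 ≈ 585.03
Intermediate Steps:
L(z) = √(1 + z) (L(z) = √(z + 1) = √(1 + z))
((6 - 1*0) + 10*L(6))*W(-16) + 228 = ((6 - 1*0) + 10*√(1 + 6))*11 + 228 = ((6 + 0) + 10*√7)*11 + 228 = (6 + 10*√7)*11 + 228 = (66 + 110*√7) + 228 = 294 + 110*√7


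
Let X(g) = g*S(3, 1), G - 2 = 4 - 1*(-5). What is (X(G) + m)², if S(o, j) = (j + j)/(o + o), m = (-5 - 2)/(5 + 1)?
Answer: 25/4 ≈ 6.2500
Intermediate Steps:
m = -7/6 ≈ -1.1667
S(o, j) = j/o (S(o, j) = (2*j)/((2*o)) = (2*j)*(1/(2*o)) = j/o)
G = 11 (G = 2 + (4 - 1*(-5)) = 2 + (4 + 5) = 2 + 9 = 11)
X(g) = g/3 (X(g) = g*(1/3) = g*(1*(⅓)) = g*(⅓) = g/3)
(X(G) + m)² = ((⅓)*11 - 7/6)² = (11/3 - 7/6)² = (5/2)² = 25/4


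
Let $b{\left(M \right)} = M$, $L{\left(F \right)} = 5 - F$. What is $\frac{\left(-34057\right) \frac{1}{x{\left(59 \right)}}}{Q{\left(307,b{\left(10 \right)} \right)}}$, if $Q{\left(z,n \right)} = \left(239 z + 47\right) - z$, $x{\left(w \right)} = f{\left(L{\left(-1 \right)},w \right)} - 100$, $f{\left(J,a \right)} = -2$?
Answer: $\frac{34057}{7457526} \approx 0.0045668$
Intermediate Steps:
$x{\left(w \right)} = -102$ ($x{\left(w \right)} = -2 - 100 = -102$)
$Q{\left(z,n \right)} = 47 + 238 z$ ($Q{\left(z,n \right)} = \left(47 + 239 z\right) - z = 47 + 238 z$)
$\frac{\left(-34057\right) \frac{1}{x{\left(59 \right)}}}{Q{\left(307,b{\left(10 \right)} \right)}} = \frac{\left(-34057\right) \frac{1}{-102}}{47 + 238 \cdot 307} = \frac{\left(-34057\right) \left(- \frac{1}{102}\right)}{47 + 73066} = \frac{34057}{102 \cdot 73113} = \frac{34057}{102} \cdot \frac{1}{73113} = \frac{34057}{7457526}$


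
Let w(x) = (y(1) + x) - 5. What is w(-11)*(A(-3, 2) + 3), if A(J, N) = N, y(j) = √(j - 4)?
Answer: -80 + 5*I*√3 ≈ -80.0 + 8.6602*I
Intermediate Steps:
y(j) = √(-4 + j)
w(x) = -5 + x + I*√3 (w(x) = (√(-4 + 1) + x) - 5 = (√(-3) + x) - 5 = (I*√3 + x) - 5 = (x + I*√3) - 5 = -5 + x + I*√3)
w(-11)*(A(-3, 2) + 3) = (-5 - 11 + I*√3)*(2 + 3) = (-16 + I*√3)*5 = -80 + 5*I*√3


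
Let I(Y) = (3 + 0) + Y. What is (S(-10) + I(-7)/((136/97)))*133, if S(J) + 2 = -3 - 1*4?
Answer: -53599/34 ≈ -1576.4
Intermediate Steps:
S(J) = -9 (S(J) = -2 + (-3 - 1*4) = -2 + (-3 - 4) = -2 - 7 = -9)
I(Y) = 3 + Y
(S(-10) + I(-7)/((136/97)))*133 = (-9 + (3 - 7)/((136/97)))*133 = (-9 - 4/(136*(1/97)))*133 = (-9 - 4/136/97)*133 = (-9 - 4*97/136)*133 = (-9 - 97/34)*133 = -403/34*133 = -53599/34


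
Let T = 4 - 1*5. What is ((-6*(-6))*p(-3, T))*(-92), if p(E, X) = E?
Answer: 9936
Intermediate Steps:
T = -1 (T = 4 - 5 = -1)
((-6*(-6))*p(-3, T))*(-92) = (-6*(-6)*(-3))*(-92) = (36*(-3))*(-92) = -108*(-92) = 9936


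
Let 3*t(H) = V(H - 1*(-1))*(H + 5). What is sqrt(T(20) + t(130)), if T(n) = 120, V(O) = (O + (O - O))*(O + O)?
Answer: sqrt(1544610) ≈ 1242.8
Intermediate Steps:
V(O) = 2*O**2 (V(O) = (O + 0)*(2*O) = O*(2*O) = 2*O**2)
t(H) = 2*(1 + H)**2*(5 + H)/3 (t(H) = ((2*(H - 1*(-1))**2)*(H + 5))/3 = ((2*(H + 1)**2)*(5 + H))/3 = ((2*(1 + H)**2)*(5 + H))/3 = (2*(1 + H)**2*(5 + H))/3 = 2*(1 + H)**2*(5 + H)/3)
sqrt(T(20) + t(130)) = sqrt(120 + 2*(1 + 130)**2*(5 + 130)/3) = sqrt(120 + (2/3)*131**2*135) = sqrt(120 + (2/3)*17161*135) = sqrt(120 + 1544490) = sqrt(1544610)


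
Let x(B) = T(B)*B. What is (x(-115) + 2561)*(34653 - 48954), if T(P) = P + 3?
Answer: -220821741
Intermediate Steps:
T(P) = 3 + P
x(B) = B*(3 + B) (x(B) = (3 + B)*B = B*(3 + B))
(x(-115) + 2561)*(34653 - 48954) = (-115*(3 - 115) + 2561)*(34653 - 48954) = (-115*(-112) + 2561)*(-14301) = (12880 + 2561)*(-14301) = 15441*(-14301) = -220821741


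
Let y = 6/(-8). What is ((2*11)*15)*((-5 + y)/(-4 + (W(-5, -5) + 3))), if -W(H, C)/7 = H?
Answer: -3795/68 ≈ -55.809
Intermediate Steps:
W(H, C) = -7*H
y = -¾ (y = 6*(-⅛) = -¾ ≈ -0.75000)
((2*11)*15)*((-5 + y)/(-4 + (W(-5, -5) + 3))) = ((2*11)*15)*((-5 - ¾)/(-4 + (-7*(-5) + 3))) = (22*15)*(-23/(4*(-4 + (35 + 3)))) = 330*(-23/(4*(-4 + 38))) = 330*(-23/4/34) = 330*(-23/4*1/34) = 330*(-23/136) = -3795/68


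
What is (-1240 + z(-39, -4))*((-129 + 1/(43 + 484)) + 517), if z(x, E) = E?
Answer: -254369388/527 ≈ -4.8267e+5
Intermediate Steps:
(-1240 + z(-39, -4))*((-129 + 1/(43 + 484)) + 517) = (-1240 - 4)*((-129 + 1/(43 + 484)) + 517) = -1244*((-129 + 1/527) + 517) = -1244*(-67982/527 + 517) = -1244*204477/527 = -254369388/527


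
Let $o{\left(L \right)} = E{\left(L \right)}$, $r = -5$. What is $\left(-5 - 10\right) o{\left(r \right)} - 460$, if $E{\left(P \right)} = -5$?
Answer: $-385$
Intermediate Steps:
$o{\left(L \right)} = -5$
$\left(-5 - 10\right) o{\left(r \right)} - 460 = \left(-5 - 10\right) \left(-5\right) - 460 = \left(-15\right) \left(-5\right) - 460 = 75 - 460 = -385$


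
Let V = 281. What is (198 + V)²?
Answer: 229441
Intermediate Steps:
(198 + V)² = (198 + 281)² = 479² = 229441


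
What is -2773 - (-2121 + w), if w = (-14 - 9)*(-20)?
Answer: -1112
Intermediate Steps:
w = 460 (w = -23*(-20) = 460)
-2773 - (-2121 + w) = -2773 - (-2121 + 460) = -2773 - 1*(-1661) = -2773 + 1661 = -1112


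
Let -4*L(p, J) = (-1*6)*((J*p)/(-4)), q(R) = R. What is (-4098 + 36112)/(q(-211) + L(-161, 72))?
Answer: 16007/2068 ≈ 7.7403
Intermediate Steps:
L(p, J) = -3*J*p/8 (L(p, J) = -(-1*6)*(J*p)/(-4)/4 = -(-3)*(J*p)*(-1/4)/2 = -(-3)*(-J*p/4)/2 = -3*J*p/8)
(-4098 + 36112)/(q(-211) + L(-161, 72)) = (-4098 + 36112)/(-211 - 3/8*72*(-161)) = 32014/(-211 + 4347) = 32014/4136 = 32014*(1/4136) = 16007/2068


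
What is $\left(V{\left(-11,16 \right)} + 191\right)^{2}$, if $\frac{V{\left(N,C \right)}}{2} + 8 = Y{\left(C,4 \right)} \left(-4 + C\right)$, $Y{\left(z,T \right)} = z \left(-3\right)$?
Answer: $954529$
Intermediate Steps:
$Y{\left(z,T \right)} = - 3 z$
$V{\left(N,C \right)} = -16 - 6 C \left(-4 + C\right)$ ($V{\left(N,C \right)} = -16 + 2 - 3 C \left(-4 + C\right) = -16 + 2 \left(- 3 C \left(-4 + C\right)\right) = -16 - 6 C \left(-4 + C\right)$)
$\left(V{\left(-11,16 \right)} + 191\right)^{2} = \left(\left(-16 - 6 \cdot 16^{2} + 24 \cdot 16\right) + 191\right)^{2} = \left(\left(-16 - 1536 + 384\right) + 191\right)^{2} = \left(-1168 + 191\right)^{2} = \left(-977\right)^{2} = 954529$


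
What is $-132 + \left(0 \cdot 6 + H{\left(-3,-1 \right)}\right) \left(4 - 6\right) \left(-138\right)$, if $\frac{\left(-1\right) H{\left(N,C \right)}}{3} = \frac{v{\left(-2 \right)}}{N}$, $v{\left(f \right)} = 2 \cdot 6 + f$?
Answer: $2628$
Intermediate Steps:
$v{\left(f \right)} = 12 + f$
$H{\left(N,C \right)} = - \frac{30}{N}$ ($H{\left(N,C \right)} = - 3 \frac{12 - 2}{N} = - 3 \frac{10}{N} = - \frac{30}{N}$)
$-132 + \left(0 \cdot 6 + H{\left(-3,-1 \right)}\right) \left(4 - 6\right) \left(-138\right) = -132 + \left(0 \cdot 6 - \frac{30}{-3}\right) \left(4 - 6\right) \left(-138\right) = -132 + \left(0 - -10\right) \left(4 - 6\right) \left(-138\right) = -132 + \left(0 + 10\right) \left(-2\right) \left(-138\right) = -132 + 10 \left(-2\right) \left(-138\right) = -132 - -2760 = -132 + 2760 = 2628$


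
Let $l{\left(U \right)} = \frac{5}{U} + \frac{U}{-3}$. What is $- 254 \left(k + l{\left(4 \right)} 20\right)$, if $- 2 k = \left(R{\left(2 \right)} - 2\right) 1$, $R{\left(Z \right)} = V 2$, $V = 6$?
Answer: $\frac{5080}{3} \approx 1693.3$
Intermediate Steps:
$R{\left(Z \right)} = 12$ ($R{\left(Z \right)} = 6 \cdot 2 = 12$)
$l{\left(U \right)} = \frac{5}{U} - \frac{U}{3}$ ($l{\left(U \right)} = \frac{5}{U} + U \left(- \frac{1}{3}\right) = \frac{5}{U} - \frac{U}{3}$)
$k = -5$ ($k = - \frac{\left(12 - 2\right) 1}{2} = - \frac{10 \cdot 1}{2} = \left(- \frac{1}{2}\right) 10 = -5$)
$- 254 \left(k + l{\left(4 \right)} 20\right) = - 254 \left(-5 + \left(\frac{5}{4} - \frac{4}{3}\right) 20\right) = - 254 \left(-5 - \frac{5}{3}\right) = \left(-254\right) \left(- \frac{20}{3}\right) = \frac{5080}{3}$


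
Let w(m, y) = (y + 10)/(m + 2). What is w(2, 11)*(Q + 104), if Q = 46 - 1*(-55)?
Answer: 4305/4 ≈ 1076.3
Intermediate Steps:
w(m, y) = (10 + y)/(2 + m)
Q = 101 (Q = 46 + 55 = 101)
w(2, 11)*(Q + 104) = ((10 + 11)/(2 + 2))*(101 + 104) = (21/4)*205 = 4305/4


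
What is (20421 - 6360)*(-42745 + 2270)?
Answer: -569118975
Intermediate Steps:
(20421 - 6360)*(-42745 + 2270) = 14061*(-40475) = -569118975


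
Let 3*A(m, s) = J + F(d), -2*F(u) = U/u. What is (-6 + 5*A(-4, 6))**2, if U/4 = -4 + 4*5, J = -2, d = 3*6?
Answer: 110224/729 ≈ 151.20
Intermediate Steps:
d = 18
U = 64 (U = 4*(-4 + 4*5) = 4*(-4 + 20) = 4*16 = 64)
F(u) = -32/u
A(m, s) = -34/27 (A(m, s) = (-2 - 32/18)/3 = (-2 - 32*1/18)/3 = (-2 - 16/9)/3 = (1/3)*(-34/9) = -34/27)
(-6 + 5*A(-4, 6))**2 = (-6 + 5*(-34/27))**2 = (-6 - 170/27)**2 = (-332/27)**2 = 110224/729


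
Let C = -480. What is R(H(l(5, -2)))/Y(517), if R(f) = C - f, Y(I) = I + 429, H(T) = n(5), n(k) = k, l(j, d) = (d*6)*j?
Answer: -485/946 ≈ -0.51268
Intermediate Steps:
l(j, d) = 6*d*j (l(j, d) = (6*d)*j = 6*d*j)
H(T) = 5
Y(I) = 429 + I
R(f) = -480 - f
R(H(l(5, -2)))/Y(517) = (-480 - 1*5)/(429 + 517) = (-480 - 5)/946 = -485*1/946 = -485/946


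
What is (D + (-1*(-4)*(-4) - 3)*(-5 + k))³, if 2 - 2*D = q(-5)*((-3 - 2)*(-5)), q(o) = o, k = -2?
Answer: 60698457/8 ≈ 7.5873e+6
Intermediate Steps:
D = 127/2 (D = 1 - (-5)*(-3 - 2)*(-5)/2 = 1 - (-5)*(-5*(-5))/2 = 1 - (-5)*25/2 = 1 - ½*(-125) = 1 + 125/2 = 127/2 ≈ 63.500)
(D + (-1*(-4)*(-4) - 3)*(-5 + k))³ = (127/2 + (-1*(-4)*(-4) - 3)*(-5 - 2))³ = (127/2 + (4*(-4) - 3)*(-7))³ = (127/2 + (-16 - 3)*(-7))³ = (127/2 - 19*(-7))³ = (127/2 + 133)³ = (393/2)³ = 60698457/8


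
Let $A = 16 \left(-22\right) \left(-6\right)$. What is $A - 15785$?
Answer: $-13673$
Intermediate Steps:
$A = 2112$ ($A = \left(-352\right) \left(-6\right) = 2112$)
$A - 15785 = 2112 - 15785 = -13673$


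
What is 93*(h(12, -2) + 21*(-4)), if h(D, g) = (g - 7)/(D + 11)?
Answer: -180513/23 ≈ -7848.4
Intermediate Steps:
h(D, g) = (-7 + g)/(11 + D)
93*(h(12, -2) + 21*(-4)) = 93*((-7 - 2)/(11 + 12) + 21*(-4)) = 93*(-9/23 - 84) = 93*(-1941/23) = -180513/23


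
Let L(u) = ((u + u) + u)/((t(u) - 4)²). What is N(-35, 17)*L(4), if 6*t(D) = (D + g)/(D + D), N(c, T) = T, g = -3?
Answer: 470016/36481 ≈ 12.884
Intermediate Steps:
t(D) = (-3 + D)/(12*D) (t(D) = ((D - 3)/(D + D))/6 = ((-3 + D)/((2*D)))/6 = ((-3 + D)*(1/(2*D)))/6 = ((-3 + D)/(2*D))/6 = (-3 + D)/(12*D))
L(u) = 3*u/(-4 + (-3 + u)/(12*u))² (L(u) = ((u + u) + u)/(((-3 + u)/(12*u) - 4)²) = (2*u + u)/((-4 + (-3 + u)/(12*u))²) = (3*u)/(-4 + (-3 + u)/(12*u))² = 3*u/(-4 + (-3 + u)/(12*u))²)
N(-35, 17)*L(4) = 17*(432*4³/(3 + 47*4)²) = 17*(432*64/(3 + 188)²) = 17*(432*64/191²) = 17*(432*64*(1/36481)) = 17*(27648/36481) = 470016/36481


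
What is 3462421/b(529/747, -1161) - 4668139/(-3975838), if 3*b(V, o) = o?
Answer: -13764218414005/1538649306 ≈ -8945.7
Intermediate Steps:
b(V, o) = o/3
3462421/b(529/747, -1161) - 4668139/(-3975838) = 3462421/(((⅓)*(-1161))) - 4668139/(-3975838) = 3462421/(-387) - 4668139*(-1/3975838) = 3462421*(-1/387) + 4668139/3975838 = -3462421/387 + 4668139/3975838 = -13764218414005/1538649306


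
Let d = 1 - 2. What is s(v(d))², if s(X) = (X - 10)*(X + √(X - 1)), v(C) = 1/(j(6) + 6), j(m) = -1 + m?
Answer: -1295029/14641 + 23762*I*√110/14641 ≈ -88.452 + 17.022*I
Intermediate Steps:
d = -1
v(C) = 1/11 (v(C) = 1/((-1 + 6) + 6) = 1/(5 + 6) = 1/11)
s(X) = (-10 + X)*(X + √(-1 + X))
s(v(d))² = ((1/11)² - 10*1/11 - 10*√(-1 + 1/11) + √(-1 + 1/11)/11)² = (1/121 - 10/11 - 10*I*√110/11 + √(-10/11)/11)² = (1/121 - 10/11 - 10*I*√110/11 + (I*√110/11)/11)² = (1/121 - 10/11 - 10*I*√110/11 + I*√110/121)² = (-109/121 - 109*I*√110/121)²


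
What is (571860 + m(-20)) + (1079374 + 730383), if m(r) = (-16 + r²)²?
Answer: 2529073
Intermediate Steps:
(571860 + m(-20)) + (1079374 + 730383) = (571860 + (-16 + (-20)²)²) + (1079374 + 730383) = (571860 + (-16 + 400)²) + 1809757 = (571860 + 384²) + 1809757 = (571860 + 147456) + 1809757 = 719316 + 1809757 = 2529073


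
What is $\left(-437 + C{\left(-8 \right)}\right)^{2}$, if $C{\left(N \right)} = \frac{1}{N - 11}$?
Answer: $\frac{68956416}{361} \approx 1.9102 \cdot 10^{5}$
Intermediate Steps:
$C{\left(N \right)} = \frac{1}{-11 + N}$
$\left(-437 + C{\left(-8 \right)}\right)^{2} = \left(-437 + \frac{1}{-11 - 8}\right)^{2} = \left(-437 + \frac{1}{-19}\right)^{2} = \left(-437 - \frac{1}{19}\right)^{2} = \left(- \frac{8304}{19}\right)^{2} = \frac{68956416}{361}$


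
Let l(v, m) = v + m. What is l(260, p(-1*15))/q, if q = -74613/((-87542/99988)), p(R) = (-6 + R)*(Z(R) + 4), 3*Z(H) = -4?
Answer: 12506/5224373 ≈ 0.0023938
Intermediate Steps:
Z(H) = -4/3 (Z(H) = (⅓)*(-4) = -4/3)
p(R) = -16 + 8*R/3 (p(R) = (-6 + R)*(-4/3 + 4) = (-6 + R)*(8/3) = -16 + 8*R/3)
l(v, m) = m + v
q = 532886046/6253 (q = -74613/((-87542*1/99988)) = -74613/(-6253/7142) = -74613*(-7142/6253) = 532886046/6253 ≈ 85221.)
l(260, p(-1*15))/q = ((-16 + 8*(-1*15)/3) + 260)/(532886046/6253) = ((-16 + (8/3)*(-15)) + 260)*(6253/532886046) = ((-16 - 40) + 260)*(6253/532886046) = (-56 + 260)*(6253/532886046) = 204*(6253/532886046) = 12506/5224373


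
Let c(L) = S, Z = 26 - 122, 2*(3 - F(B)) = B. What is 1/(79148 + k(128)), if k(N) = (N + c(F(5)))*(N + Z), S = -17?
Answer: 1/82700 ≈ 1.2092e-5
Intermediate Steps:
F(B) = 3 - B/2
Z = -96
c(L) = -17
k(N) = (-96 + N)*(-17 + N) (k(N) = (N - 17)*(N - 96) = (-17 + N)*(-96 + N) = (-96 + N)*(-17 + N))
1/(79148 + k(128)) = 1/(79148 + (1632 + 128² - 113*128)) = 1/(79148 + (1632 + 16384 - 14464)) = 1/(79148 + 3552) = 1/82700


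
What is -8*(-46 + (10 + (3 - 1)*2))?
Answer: 256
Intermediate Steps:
-8*(-46 + (10 + (3 - 1)*2)) = -8*(-46 + (10 + 2*2)) = -8*(-46 + (10 + 4)) = -8*(-46 + 14) = -8*(-32) = 256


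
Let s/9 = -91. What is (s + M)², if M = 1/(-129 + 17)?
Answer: 8414209441/12544 ≈ 6.7078e+5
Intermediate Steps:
s = -819 (s = 9*(-91) = -819)
M = -1/112 (M = 1/(-112) = -1/112 ≈ -0.0089286)
(s + M)² = (-819 - 1/112)² = (-91729/112)² = 8414209441/12544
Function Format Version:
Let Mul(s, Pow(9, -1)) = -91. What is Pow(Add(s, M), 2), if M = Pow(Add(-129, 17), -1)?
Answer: Rational(8414209441, 12544) ≈ 6.7078e+5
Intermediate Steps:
s = -819 (s = Mul(9, -91) = -819)
M = Rational(-1, 112) (M = Pow(-112, -1) = Rational(-1, 112) ≈ -0.0089286)
Pow(Add(s, M), 2) = Pow(Add(-819, Rational(-1, 112)), 2) = Pow(Rational(-91729, 112), 2) = Rational(8414209441, 12544)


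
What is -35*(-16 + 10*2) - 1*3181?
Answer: -3321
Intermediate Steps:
-35*(-16 + 10*2) - 1*3181 = -35*(-16 + 20) - 3181 = -35*4 - 3181 = -140 - 3181 = -3321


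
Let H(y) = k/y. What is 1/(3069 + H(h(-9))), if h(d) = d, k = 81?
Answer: 1/3060 ≈ 0.00032680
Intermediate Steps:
H(y) = 81/y
1/(3069 + H(h(-9))) = 1/(3069 + 81/(-9)) = 1/(3069 + 81*(-1/9)) = 1/(3069 - 9) = 1/3060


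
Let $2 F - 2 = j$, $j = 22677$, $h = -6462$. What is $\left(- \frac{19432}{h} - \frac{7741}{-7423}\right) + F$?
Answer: $\frac{544120893205}{47967426} \approx 11344.0$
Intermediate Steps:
$F = \frac{22679}{2}$ ($F = 1 + \frac{1}{2} \cdot 22677 = 1 + \frac{22677}{2} = \frac{22679}{2} \approx 11340.0$)
$\left(- \frac{19432}{h} - \frac{7741}{-7423}\right) + F = \left(- \frac{19432}{-6462} - \frac{7741}{-7423}\right) + \frac{22679}{2} = \left(\left(-19432\right) \left(- \frac{1}{6462}\right) - - \frac{7741}{7423}\right) + \frac{22679}{2} = \left(\frac{9716}{3231} + \frac{7741}{7423}\right) + \frac{22679}{2} = \frac{97133039}{23983713} + \frac{22679}{2} = \frac{544120893205}{47967426}$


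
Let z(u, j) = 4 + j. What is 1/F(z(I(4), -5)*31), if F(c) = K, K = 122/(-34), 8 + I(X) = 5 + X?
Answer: -17/61 ≈ -0.27869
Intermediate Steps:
I(X) = -3 + X (I(X) = -8 + (5 + X) = -3 + X)
K = -61/17 (K = 122*(-1/34) = -61/17 ≈ -3.5882)
F(c) = -61/17
1/F(z(I(4), -5)*31) = 1/(-61/17) = -17/61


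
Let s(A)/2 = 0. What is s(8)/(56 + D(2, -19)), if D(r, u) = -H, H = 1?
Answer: 0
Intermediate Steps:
D(r, u) = -1 (D(r, u) = -1*1 = -1)
s(A) = 0 (s(A) = 2*0 = 0)
s(8)/(56 + D(2, -19)) = 0/(56 - 1) = 0/55 = (1/55)*0 = 0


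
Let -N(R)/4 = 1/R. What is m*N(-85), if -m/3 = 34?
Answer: -24/5 ≈ -4.8000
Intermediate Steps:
m = -102 (m = -3*34 = -102)
N(R) = -4/R
m*N(-85) = -(-408)/(-85) = -(-408)*(-1)/85 = -102*4/85 = -24/5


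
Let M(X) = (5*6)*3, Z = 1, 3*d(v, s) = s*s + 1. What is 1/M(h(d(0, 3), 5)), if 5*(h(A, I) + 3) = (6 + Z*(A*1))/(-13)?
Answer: 1/90 ≈ 0.011111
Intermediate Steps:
d(v, s) = ⅓ + s²/3 (d(v, s) = (s*s + 1)/3 = (s² + 1)/3 = (1 + s²)/3 = ⅓ + s²/3)
h(A, I) = -201/65 - A/65 (h(A, I) = -3 + ((6 + 1*(A*1))/(-13))/5 = -3 + ((6 + 1*A)*(-1/13))/5 = -3 + ((6 + A)*(-1/13))/5 = -3 + (-6/13 - A/13)/5 = -3 + (-6/65 - A/65) = -201/65 - A/65)
M(X) = 90 (M(X) = 30*3 = 90)
1/M(h(d(0, 3), 5)) = 1/90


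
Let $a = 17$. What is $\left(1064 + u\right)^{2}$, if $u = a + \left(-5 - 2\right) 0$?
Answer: $1168561$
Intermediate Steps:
$u = 17$ ($u = 17 + \left(-5 - 2\right) 0 = 17 - 0 = 17 + 0 = 17$)
$\left(1064 + u\right)^{2} = \left(1064 + 17\right)^{2} = 1081^{2} = 1168561$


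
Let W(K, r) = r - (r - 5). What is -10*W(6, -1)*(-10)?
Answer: 500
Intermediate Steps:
W(K, r) = 5 (W(K, r) = r - (-5 + r) = r + (5 - r) = 5)
-10*W(6, -1)*(-10) = -10*5*(-10) = -50*(-10) = 500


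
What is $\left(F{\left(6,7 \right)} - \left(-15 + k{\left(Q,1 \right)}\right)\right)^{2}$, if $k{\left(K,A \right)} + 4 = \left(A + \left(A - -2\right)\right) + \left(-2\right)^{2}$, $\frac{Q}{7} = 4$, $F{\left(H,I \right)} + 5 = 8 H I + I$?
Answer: $121801$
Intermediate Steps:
$F{\left(H,I \right)} = -5 + I + 8 H I$ ($F{\left(H,I \right)} = -5 + \left(8 H I + I\right) = -5 + \left(I + 8 H I\right) = -5 + I + 8 H I$)
$Q = 28$ ($Q = 7 \cdot 4 = 28$)
$k{\left(K,A \right)} = 2 + 2 A$ ($k{\left(K,A \right)} = -4 + \left(\left(A + \left(A - -2\right)\right) + \left(-2\right)^{2}\right) = -4 + \left(\left(A + \left(A + 2\right)\right) + 4\right) = -4 + \left(\left(A + \left(2 + A\right)\right) + 4\right) = -4 + \left(\left(2 + 2 A\right) + 4\right) = -4 + \left(6 + 2 A\right) = 2 + 2 A$)
$\left(F{\left(6,7 \right)} - \left(-15 + k{\left(Q,1 \right)}\right)\right)^{2} = \left(\left(-5 + 7 + 8 \cdot 6 \cdot 7\right) + \left(15 - \left(2 + 2 \cdot 1\right)\right)\right)^{2} = \left(\left(-5 + 7 + 336\right) + \left(15 - \left(2 + 2\right)\right)\right)^{2} = \left(338 + \left(15 - 4\right)\right)^{2} = \left(338 + 11\right)^{2} = 349^{2} = 121801$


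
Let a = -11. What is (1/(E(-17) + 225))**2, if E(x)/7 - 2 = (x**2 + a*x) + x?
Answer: 1/11916304 ≈ 8.3919e-8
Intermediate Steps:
E(x) = 14 - 70*x + 7*x**2 (E(x) = 14 + 7*((x**2 - 11*x) + x) = 14 + 7*(x**2 - 10*x) = 14 + (-70*x + 7*x**2) = 14 - 70*x + 7*x**2)
(1/(E(-17) + 225))**2 = (1/((14 - 70*(-17) + 7*(-17)**2) + 225))**2 = (1/((14 + 1190 + 7*289) + 225))**2 = (1/((14 + 1190 + 2023) + 225))**2 = (1/(3227 + 225))**2 = (1/3452)**2 = 1/11916304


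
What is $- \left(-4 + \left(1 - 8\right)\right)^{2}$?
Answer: $-121$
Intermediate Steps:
$- \left(-4 + \left(1 - 8\right)\right)^{2} = - \left(-4 - 7\right)^{2} = - \left(-11\right)^{2} = \left(-1\right) 121 = -121$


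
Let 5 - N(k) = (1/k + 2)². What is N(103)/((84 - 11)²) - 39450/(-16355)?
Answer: 446097349406/184927165831 ≈ 2.4123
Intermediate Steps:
N(k) = 5 - (2 + 1/k)² (N(k) = 5 - (1/k + 2)² = 5 - (2 + 1/k)²)
N(103)/((84 - 11)²) - 39450/(-16355) = (1 - 1/103² - 4/103)/((84 - 11)²) - 39450/(-16355) = (1 - 1*1/10609 - 4*1/103)/(73²) - 39450*(-1/16355) = (1 - 1/10609 - 4/103)/5329 + 7890/3271 = (10196/10609)*(1/5329) + 7890/3271 = 10196/56535361 + 7890/3271 = 446097349406/184927165831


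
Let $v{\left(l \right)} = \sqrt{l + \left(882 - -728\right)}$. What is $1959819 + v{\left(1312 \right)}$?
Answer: $1959819 + \sqrt{2922} \approx 1.9599 \cdot 10^{6}$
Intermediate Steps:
$v{\left(l \right)} = \sqrt{1610 + l}$ ($v{\left(l \right)} = \sqrt{l + \left(882 + 728\right)} = \sqrt{l + 1610} = \sqrt{1610 + l}$)
$1959819 + v{\left(1312 \right)} = 1959819 + \sqrt{1610 + 1312} = 1959819 + \sqrt{2922}$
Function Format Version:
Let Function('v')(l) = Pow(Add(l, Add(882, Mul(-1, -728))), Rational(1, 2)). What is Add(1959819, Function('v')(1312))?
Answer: Add(1959819, Pow(2922, Rational(1, 2))) ≈ 1.9599e+6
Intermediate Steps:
Function('v')(l) = Pow(Add(1610, l), Rational(1, 2)) (Function('v')(l) = Pow(Add(l, Add(882, 728)), Rational(1, 2)) = Pow(Add(l, 1610), Rational(1, 2)) = Pow(Add(1610, l), Rational(1, 2)))
Add(1959819, Function('v')(1312)) = Add(1959819, Pow(Add(1610, 1312), Rational(1, 2))) = Add(1959819, Pow(2922, Rational(1, 2)))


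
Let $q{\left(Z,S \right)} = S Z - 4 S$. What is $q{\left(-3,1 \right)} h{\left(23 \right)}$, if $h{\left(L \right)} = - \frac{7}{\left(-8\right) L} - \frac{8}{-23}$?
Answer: $- \frac{497}{184} \approx -2.7011$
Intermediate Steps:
$q{\left(Z,S \right)} = - 4 S + S Z$
$h{\left(L \right)} = \frac{8}{23} + \frac{7}{8 L}$ ($h{\left(L \right)} = - 7 \left(- \frac{1}{8 L}\right) - - \frac{8}{23} = \frac{7}{8 L} + \frac{8}{23} = \frac{8}{23} + \frac{7}{8 L}$)
$q{\left(-3,1 \right)} h{\left(23 \right)} = 1 \left(-4 - 3\right) \frac{161 + 64 \cdot 23}{184 \cdot 23} = 1 \left(-7\right) \frac{1}{184} \cdot \frac{1}{23} \left(161 + 1472\right) = - 7 \cdot \frac{1}{184} \cdot \frac{1}{23} \cdot 1633 = \left(-7\right) \frac{71}{184} = - \frac{497}{184}$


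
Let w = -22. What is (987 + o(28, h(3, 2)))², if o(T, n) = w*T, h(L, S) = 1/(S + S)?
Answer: 137641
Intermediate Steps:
h(L, S) = 1/(2*S)
o(T, n) = -22*T
(987 + o(28, h(3, 2)))² = (987 - 22*28)² = (987 - 616)² = 371² = 137641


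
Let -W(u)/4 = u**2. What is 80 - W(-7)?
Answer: 276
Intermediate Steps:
W(u) = -4*u**2
80 - W(-7) = 80 - (-4)*(-7)**2 = 80 - (-4)*49 = 80 - 1*(-196) = 80 + 196 = 276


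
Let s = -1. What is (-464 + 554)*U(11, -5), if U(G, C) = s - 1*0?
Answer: -90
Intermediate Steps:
U(G, C) = -1 (U(G, C) = -1 - 1*0 = -1 + 0 = -1)
(-464 + 554)*U(11, -5) = (-464 + 554)*(-1) = 90*(-1) = -90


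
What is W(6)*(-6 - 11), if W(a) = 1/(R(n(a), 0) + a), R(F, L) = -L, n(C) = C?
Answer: -17/6 ≈ -2.8333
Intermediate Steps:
W(a) = 1/a (W(a) = 1/(-1*0 + a) = 1/(0 + a) = 1/a)
W(6)*(-6 - 11) = (-6 - 11)/6 = (1/6)*(-17) = -17/6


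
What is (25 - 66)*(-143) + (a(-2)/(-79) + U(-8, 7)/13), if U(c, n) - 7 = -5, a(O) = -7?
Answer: 6021550/1027 ≈ 5863.2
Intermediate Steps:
U(c, n) = 2 (U(c, n) = 7 - 5 = 2)
(25 - 66)*(-143) + (a(-2)/(-79) + U(-8, 7)/13) = (25 - 66)*(-143) + (-7/(-79) + 2/13) = -41*(-143) + (-7*(-1/79) + 2*(1/13)) = 5863 + (7/79 + 2/13) = 5863 + 249/1027 = 6021550/1027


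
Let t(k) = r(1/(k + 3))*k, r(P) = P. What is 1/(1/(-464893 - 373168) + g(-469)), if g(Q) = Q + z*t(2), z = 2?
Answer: -4190305/1961900806 ≈ -0.0021358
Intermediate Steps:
t(k) = k/(3 + k) (t(k) = k/(k + 3) = k/(3 + k))
g(Q) = 4/5 + Q (g(Q) = Q + 2*(2/(3 + 2)) = Q + 2*(2/5) = Q + 4/5 = 4/5 + Q)
1/(1/(-464893 - 373168) + g(-469)) = 1/(1/(-464893 - 373168) + (4/5 - 469)) = 1/(1/(-838061) - 2341/5) = 1/(-1/838061 - 2341/5) = 1/(-1961900806/4190305) = -4190305/1961900806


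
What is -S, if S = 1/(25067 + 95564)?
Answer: -1/120631 ≈ -8.2897e-6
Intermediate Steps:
S = 1/120631 ≈ 8.2897e-6
-S = -1*1/120631 = -1/120631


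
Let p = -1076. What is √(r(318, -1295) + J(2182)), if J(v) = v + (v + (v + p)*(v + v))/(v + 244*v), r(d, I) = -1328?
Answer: √1057215/35 ≈ 29.377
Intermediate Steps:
J(v) = v + (v + 2*v*(-1076 + v))/(245*v) (J(v) = v + (v + (v - 1076)*(v + v))/(v + 244*v) = v + (v + (-1076 + v)*(2*v))/((245*v)) = v + (v + 2*v*(-1076 + v))*(1/(245*v)) = v + (v + 2*v*(-1076 + v))/(245*v))
√(r(318, -1295) + J(2182)) = √(-1328 + (-2151/245 + (247/245)*2182)) = √(-1328 + (-2151/245 + 538954/245)) = √(-1328 + 536803/245) = √(211443/245) = √1057215/35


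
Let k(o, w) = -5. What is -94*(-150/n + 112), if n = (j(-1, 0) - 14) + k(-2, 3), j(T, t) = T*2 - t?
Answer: -78396/7 ≈ -11199.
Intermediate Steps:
j(T, t) = -t + 2*T (j(T, t) = 2*T - t = -t + 2*T)
n = -21 (n = ((-1*0 + 2*(-1)) - 14) - 5 = ((0 - 2) - 14) - 5 = (-2 - 14) - 5 = -16 - 5 = -21)
-94*(-150/n + 112) = -94*(-150/(-21) + 112) = -94*(-150*(-1/21) + 112) = -94*(50/7 + 112) = -94*834/7 = -78396/7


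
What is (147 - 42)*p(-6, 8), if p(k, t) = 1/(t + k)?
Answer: 105/2 ≈ 52.500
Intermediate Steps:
p(k, t) = 1/(k + t)
(147 - 42)*p(-6, 8) = (147 - 42)/(-6 + 8) = 105/2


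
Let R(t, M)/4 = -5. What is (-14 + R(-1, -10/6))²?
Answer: 1156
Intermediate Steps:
R(t, M) = -20 (R(t, M) = 4*(-5) = -20)
(-14 + R(-1, -10/6))² = (-14 - 20)² = (-34)² = 1156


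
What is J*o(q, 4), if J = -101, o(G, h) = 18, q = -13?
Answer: -1818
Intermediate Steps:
J*o(q, 4) = -101*18 = -1818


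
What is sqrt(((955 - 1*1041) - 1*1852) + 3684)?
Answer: 3*sqrt(194) ≈ 41.785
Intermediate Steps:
sqrt(((955 - 1*1041) - 1*1852) + 3684) = sqrt(((955 - 1041) - 1852) + 3684) = sqrt((-86 - 1852) + 3684) = sqrt(-1938 + 3684) = sqrt(1746) = 3*sqrt(194)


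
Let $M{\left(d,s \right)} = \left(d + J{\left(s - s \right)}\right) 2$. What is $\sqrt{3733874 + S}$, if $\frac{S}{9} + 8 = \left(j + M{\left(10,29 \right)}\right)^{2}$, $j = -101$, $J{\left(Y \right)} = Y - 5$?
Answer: $\sqrt{3808331} \approx 1951.5$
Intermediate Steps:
$J{\left(Y \right)} = -5 + Y$
$M{\left(d,s \right)} = -10 + 2 d$ ($M{\left(d,s \right)} = \left(d + \left(-5 + \left(s - s\right)\right)\right) 2 = \left(d + \left(-5 + 0\right)\right) 2 = \left(d - 5\right) 2 = \left(-5 + d\right) 2 = -10 + 2 d$)
$S = 74457$ ($S = -72 + 9 \left(-101 + \left(-10 + 2 \cdot 10\right)\right)^{2} = -72 + 9 \left(-101 + \left(-10 + 20\right)\right)^{2} = -72 + 9 \left(-101 + 10\right)^{2} = -72 + 9 \left(-91\right)^{2} = -72 + 9 \cdot 8281 = -72 + 74529 = 74457$)
$\sqrt{3733874 + S} = \sqrt{3733874 + 74457} = \sqrt{3808331}$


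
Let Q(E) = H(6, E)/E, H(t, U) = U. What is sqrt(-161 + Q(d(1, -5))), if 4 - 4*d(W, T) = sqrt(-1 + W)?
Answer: 4*I*sqrt(10) ≈ 12.649*I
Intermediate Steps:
d(W, T) = 1 - sqrt(-1 + W)/4
Q(E) = 1 (Q(E) = E/E = 1)
sqrt(-161 + Q(d(1, -5))) = sqrt(-161 + 1) = sqrt(-160) = 4*I*sqrt(10)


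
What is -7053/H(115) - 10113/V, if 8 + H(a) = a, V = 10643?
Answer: -76147170/1138801 ≈ -66.866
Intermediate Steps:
H(a) = -8 + a
-7053/H(115) - 10113/V = -7053/(-8 + 115) - 10113/10643 = -7053/107 - 10113*1/10643 = -7053*1/107 - 10113/10643 = -7053/107 - 10113/10643 = -76147170/1138801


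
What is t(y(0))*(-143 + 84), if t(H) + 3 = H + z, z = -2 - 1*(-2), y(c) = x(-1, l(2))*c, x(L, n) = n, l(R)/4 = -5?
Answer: 177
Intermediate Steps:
l(R) = -20 (l(R) = 4*(-5) = -20)
y(c) = -20*c
z = 0 (z = -2 + 2 = 0)
t(H) = -3 + H (t(H) = -3 + (H + 0) = -3 + H)
t(y(0))*(-143 + 84) = (-3 - 20*0)*(-143 + 84) = (-3 + 0)*(-59) = -3*(-59) = 177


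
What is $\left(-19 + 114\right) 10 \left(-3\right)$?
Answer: $-2850$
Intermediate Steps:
$\left(-19 + 114\right) 10 \left(-3\right) = 95 \left(-30\right) = -2850$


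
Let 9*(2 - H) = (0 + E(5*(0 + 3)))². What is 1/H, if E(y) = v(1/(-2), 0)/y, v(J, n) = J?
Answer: 8100/16199 ≈ 0.50003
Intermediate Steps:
E(y) = -1/(2*y) (E(y) = 1/((-2)*y) = -1/(2*y))
H = 16199/8100 (H = 2 - (0 - 1/(5*(0 + 3))/2)²/9 = 2 - (0 - 1/(2*(5*3)))²/9 = 2 - (0 - ½/15)²/9 = 2 - (0 - ½*1/15)²/9 = 2 - (0 - 1/30)²/9 = 2 - (-1/30)²/9 = 2 - ⅑*1/900 = 2 - 1/8100 = 16199/8100 ≈ 1.9999)
1/H = 1/(16199/8100) = 8100/16199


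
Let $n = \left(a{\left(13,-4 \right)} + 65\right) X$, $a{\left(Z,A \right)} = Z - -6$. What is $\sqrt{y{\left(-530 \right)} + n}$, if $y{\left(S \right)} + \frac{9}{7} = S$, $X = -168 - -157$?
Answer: $\frac{i \sqrt{71309}}{7} \approx 38.148 i$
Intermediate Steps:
$a{\left(Z,A \right)} = 6 + Z$ ($a{\left(Z,A \right)} = Z + 6 = 6 + Z$)
$X = -11$ ($X = -168 + 157 = -11$)
$y{\left(S \right)} = - \frac{9}{7} + S$
$n = -924$ ($n = \left(\left(6 + 13\right) + 65\right) \left(-11\right) = \left(19 + 65\right) \left(-11\right) = 84 \left(-11\right) = -924$)
$\sqrt{y{\left(-530 \right)} + n} = \sqrt{\left(- \frac{9}{7} - 530\right) - 924} = \sqrt{- \frac{3719}{7} - 924} = \sqrt{- \frac{10187}{7}} = \frac{i \sqrt{71309}}{7}$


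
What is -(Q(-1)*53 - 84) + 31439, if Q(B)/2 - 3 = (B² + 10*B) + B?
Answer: 32265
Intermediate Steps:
Q(B) = 6 + 2*B² + 22*B (Q(B) = 6 + 2*((B² + 10*B) + B) = 6 + 2*(B² + 11*B) = 6 + (2*B² + 22*B) = 6 + 2*B² + 22*B)
-(Q(-1)*53 - 84) + 31439 = -((6 + 2*(-1)² + 22*(-1))*53 - 84) + 31439 = -((6 + 2*1 - 22)*53 - 84) + 31439 = -((6 + 2 - 22)*53 - 84) + 31439 = -(-14*53 - 84) + 31439 = -(-742 - 84) + 31439 = -1*(-826) + 31439 = 826 + 31439 = 32265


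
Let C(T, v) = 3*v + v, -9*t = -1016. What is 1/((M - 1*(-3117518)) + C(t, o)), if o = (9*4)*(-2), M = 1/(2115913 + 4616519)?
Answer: 6732432/20986539003361 ≈ 3.2080e-7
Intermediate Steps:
t = 1016/9 (t = -1/9*(-1016) = 1016/9 ≈ 112.89)
M = 1/6732432 ≈ 1.4853e-7
o = -72 (o = 36*(-2) = -72)
C(T, v) = 4*v
1/((M - 1*(-3117518)) + C(t, o)) = 1/((1/6732432 - 1*(-3117518)) + 4*(-72)) = 1/((1/6732432 + 3117518) - 288) = 1/(20988477943777/6732432 - 288) = 1/(20986539003361/6732432) = 6732432/20986539003361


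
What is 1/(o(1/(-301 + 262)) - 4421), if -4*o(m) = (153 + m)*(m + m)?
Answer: -1521/6721358 ≈ -0.00022629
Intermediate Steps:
o(m) = -m*(153 + m)/2 (o(m) = -(153 + m)*(m + m)/4 = -(153 + m)*2*m/4 = -m*(153 + m)/2)
1/(o(1/(-301 + 262)) - 4421) = 1/(-(153 + 1/(-301 + 262))/(2*(-301 + 262)) - 4421) = 1/(-1/2*(153 + 1/(-39))/(-39) - 4421) = 1/(-1/2*(-1/39)*(153 - 1/39) - 4421) = 1/(-1/2*(-1/39)*5966/39 - 4421) = 1/(2983/1521 - 4421) = 1/(-6721358/1521) = -1521/6721358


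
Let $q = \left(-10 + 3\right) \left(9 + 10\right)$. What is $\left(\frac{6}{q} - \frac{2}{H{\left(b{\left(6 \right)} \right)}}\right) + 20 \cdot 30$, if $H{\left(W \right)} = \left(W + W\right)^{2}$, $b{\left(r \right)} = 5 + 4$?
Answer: $\frac{12926495}{21546} \approx 599.95$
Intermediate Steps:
$b{\left(r \right)} = 9$
$H{\left(W \right)} = 4 W^{2}$ ($H{\left(W \right)} = \left(2 W\right)^{2} = 4 W^{2}$)
$q = -133$ ($q = \left(-7\right) 19 = -133$)
$\left(\frac{6}{q} - \frac{2}{H{\left(b{\left(6 \right)} \right)}}\right) + 20 \cdot 30 = \left(\frac{6}{-133} - \frac{2}{4 \cdot 9^{2}}\right) + 20 \cdot 30 = \left(6 \left(- \frac{1}{133}\right) - \frac{2}{4 \cdot 81}\right) + 600 = \left(- \frac{6}{133} - \frac{2}{324}\right) + 600 = \left(- \frac{6}{133} - \frac{1}{162}\right) + 600 = - \frac{1105}{21546} + 600 = \frac{12926495}{21546}$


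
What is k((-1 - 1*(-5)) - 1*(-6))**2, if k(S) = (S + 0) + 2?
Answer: 144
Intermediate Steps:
k(S) = 2 + S (k(S) = S + 2 = 2 + S)
k((-1 - 1*(-5)) - 1*(-6))**2 = (2 + ((-1 - 1*(-5)) - 1*(-6)))**2 = (2 + ((-1 + 5) + 6))**2 = (2 + (4 + 6))**2 = (2 + 10)**2 = 12**2 = 144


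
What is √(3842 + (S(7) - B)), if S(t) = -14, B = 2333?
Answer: √1495 ≈ 38.665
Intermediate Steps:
√(3842 + (S(7) - B)) = √(3842 + (-14 - 1*2333)) = √(3842 + (-14 - 2333)) = √(3842 - 2347) = √1495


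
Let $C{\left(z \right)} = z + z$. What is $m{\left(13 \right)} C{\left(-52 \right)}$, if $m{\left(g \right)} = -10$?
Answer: $1040$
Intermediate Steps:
$C{\left(z \right)} = 2 z$
$m{\left(13 \right)} C{\left(-52 \right)} = - 10 \cdot 2 \left(-52\right) = \left(-10\right) \left(-104\right) = 1040$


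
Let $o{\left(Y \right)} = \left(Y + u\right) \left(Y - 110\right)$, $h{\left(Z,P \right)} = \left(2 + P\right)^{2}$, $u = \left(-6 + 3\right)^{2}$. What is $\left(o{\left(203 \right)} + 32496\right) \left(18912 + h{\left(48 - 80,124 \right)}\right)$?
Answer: $1816351056$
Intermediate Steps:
$u = 9$ ($u = \left(-3\right)^{2} = 9$)
$o{\left(Y \right)} = \left(-110 + Y\right) \left(9 + Y\right)$ ($o{\left(Y \right)} = \left(Y + 9\right) \left(Y - 110\right) = \left(9 + Y\right) \left(-110 + Y\right) = \left(-110 + Y\right) \left(9 + Y\right)$)
$\left(o{\left(203 \right)} + 32496\right) \left(18912 + h{\left(48 - 80,124 \right)}\right) = \left(\left(-990 + 203^{2} - 20503\right) + 32496\right) \left(18912 + \left(2 + 124\right)^{2}\right) = \left(\left(-990 + 41209 - 20503\right) + 32496\right) \left(18912 + 126^{2}\right) = \left(19716 + 32496\right) \left(18912 + 15876\right) = 52212 \cdot 34788 = 1816351056$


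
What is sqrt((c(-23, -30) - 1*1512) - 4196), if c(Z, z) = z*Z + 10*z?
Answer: I*sqrt(5318) ≈ 72.925*I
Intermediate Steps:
c(Z, z) = 10*z + Z*z (c(Z, z) = Z*z + 10*z = 10*z + Z*z)
sqrt((c(-23, -30) - 1*1512) - 4196) = sqrt((-30*(10 - 23) - 1*1512) - 4196) = sqrt((-30*(-13) - 1512) - 4196) = sqrt((390 - 1512) - 4196) = sqrt(-1122 - 4196) = sqrt(-5318) = I*sqrt(5318)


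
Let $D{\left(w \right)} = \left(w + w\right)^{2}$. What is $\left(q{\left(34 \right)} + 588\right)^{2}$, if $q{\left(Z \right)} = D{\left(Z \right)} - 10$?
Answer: $27060804$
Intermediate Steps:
$D{\left(w \right)} = 4 w^{2}$ ($D{\left(w \right)} = \left(2 w\right)^{2} = 4 w^{2}$)
$q{\left(Z \right)} = -10 + 4 Z^{2}$ ($q{\left(Z \right)} = 4 Z^{2} - 10 = -10 + 4 Z^{2}$)
$\left(q{\left(34 \right)} + 588\right)^{2} = \left(\left(-10 + 4 \cdot 34^{2}\right) + 588\right)^{2} = \left(\left(-10 + 4 \cdot 1156\right) + 588\right)^{2} = \left(\left(-10 + 4624\right) + 588\right)^{2} = \left(4614 + 588\right)^{2} = 5202^{2} = 27060804$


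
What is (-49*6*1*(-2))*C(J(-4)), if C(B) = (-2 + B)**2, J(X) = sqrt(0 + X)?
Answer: -4704*I ≈ -4704.0*I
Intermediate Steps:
J(X) = sqrt(X)
(-49*6*1*(-2))*C(J(-4)) = (-49*6*1*(-2))*(-2 + sqrt(-4))**2 = (-294*(-2))*(-2 + 2*I)**2 = (-49*(-12))*(-2 + 2*I)**2 = 588*(-2 + 2*I)**2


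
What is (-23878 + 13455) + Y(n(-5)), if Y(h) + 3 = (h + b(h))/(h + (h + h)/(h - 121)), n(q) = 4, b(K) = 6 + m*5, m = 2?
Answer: -239681/23 ≈ -10421.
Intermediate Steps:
b(K) = 16 (b(K) = 6 + 2*5 = 6 + 10 = 16)
Y(h) = -3 + (16 + h)/(h + 2*h/(-121 + h)) (Y(h) = -3 + (h + 16)/(h + (h + h)/(h - 121)) = -3 + (16 + h)/(h + (2*h)/(-121 + h)) = -3 + (16 + h)/(h + 2*h/(-121 + h)))
(-23878 + 13455) + Y(n(-5)) = (-23878 + 13455) + 2*(-968 - 1*4**2 + 126*4)/(4*(-119 + 4)) = -10423 + 2*(1/4)*(-968 - 1*16 + 504)/(-115) = -10423 + 2*(1/4)*(-1/115)*(-968 - 16 + 504) = -10423 + 2*(1/4)*(-1/115)*(-480) = -10423 + 48/23 = -239681/23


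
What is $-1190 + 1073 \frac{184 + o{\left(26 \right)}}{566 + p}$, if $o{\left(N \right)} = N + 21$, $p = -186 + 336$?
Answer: $- \frac{604177}{716} \approx -843.82$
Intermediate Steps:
$p = 150$
$o{\left(N \right)} = 21 + N$
$-1190 + 1073 \frac{184 + o{\left(26 \right)}}{566 + p} = -1190 + 1073 \frac{184 + \left(21 + 26\right)}{566 + 150} = -1190 + 1073 \frac{184 + 47}{716} = -1190 + 1073 \cdot 231 \cdot \frac{1}{716} = -1190 + 1073 \cdot \frac{231}{716} = -1190 + \frac{247863}{716} = - \frac{604177}{716}$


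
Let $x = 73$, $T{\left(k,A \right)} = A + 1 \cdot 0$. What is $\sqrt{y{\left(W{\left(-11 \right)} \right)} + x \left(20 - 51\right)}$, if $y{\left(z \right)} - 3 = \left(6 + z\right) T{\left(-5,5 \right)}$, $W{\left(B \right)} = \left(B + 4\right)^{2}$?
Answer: $i \sqrt{1985} \approx 44.553 i$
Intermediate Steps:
$T{\left(k,A \right)} = A$ ($T{\left(k,A \right)} = A + 0 = A$)
$W{\left(B \right)} = \left(4 + B\right)^{2}$
$y{\left(z \right)} = 33 + 5 z$ ($y{\left(z \right)} = 3 + \left(6 + z\right) 5 = 3 + \left(30 + 5 z\right) = 33 + 5 z$)
$\sqrt{y{\left(W{\left(-11 \right)} \right)} + x \left(20 - 51\right)} = \sqrt{\left(33 + 5 \left(4 - 11\right)^{2}\right) + 73 \left(20 - 51\right)} = \sqrt{\left(33 + 5 \left(-7\right)^{2}\right) + 73 \left(-31\right)} = \sqrt{\left(33 + 5 \cdot 49\right) - 2263} = \sqrt{\left(33 + 245\right) - 2263} = \sqrt{278 - 2263} = \sqrt{-1985} = i \sqrt{1985}$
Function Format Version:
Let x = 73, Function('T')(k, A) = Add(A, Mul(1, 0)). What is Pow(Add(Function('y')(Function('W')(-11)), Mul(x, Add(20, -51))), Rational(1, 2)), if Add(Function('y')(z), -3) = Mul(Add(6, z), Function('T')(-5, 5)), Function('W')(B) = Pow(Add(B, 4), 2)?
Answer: Mul(I, Pow(1985, Rational(1, 2))) ≈ Mul(44.553, I)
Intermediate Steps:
Function('T')(k, A) = A (Function('T')(k, A) = Add(A, 0) = A)
Function('W')(B) = Pow(Add(4, B), 2)
Function('y')(z) = Add(33, Mul(5, z)) (Function('y')(z) = Add(3, Mul(Add(6, z), 5)) = Add(3, Add(30, Mul(5, z))) = Add(33, Mul(5, z)))
Pow(Add(Function('y')(Function('W')(-11)), Mul(x, Add(20, -51))), Rational(1, 2)) = Pow(Add(Add(33, Mul(5, Pow(Add(4, -11), 2))), Mul(73, Add(20, -51))), Rational(1, 2)) = Pow(Add(Add(33, Mul(5, Pow(-7, 2))), Mul(73, -31)), Rational(1, 2)) = Pow(Add(Add(33, Mul(5, 49)), -2263), Rational(1, 2)) = Pow(Add(Add(33, 245), -2263), Rational(1, 2)) = Pow(Add(278, -2263), Rational(1, 2)) = Pow(-1985, Rational(1, 2)) = Mul(I, Pow(1985, Rational(1, 2)))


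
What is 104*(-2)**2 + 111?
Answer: 527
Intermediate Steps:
104*(-2)**2 + 111 = 104*4 + 111 = 416 + 111 = 527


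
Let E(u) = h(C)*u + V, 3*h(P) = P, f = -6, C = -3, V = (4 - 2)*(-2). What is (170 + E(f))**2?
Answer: 29584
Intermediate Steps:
V = -4 (V = 2*(-2) = -4)
h(P) = P/3
E(u) = -4 - u (E(u) = ((1/3)*(-3))*u - 4 = -u - 4 = -4 - u)
(170 + E(f))**2 = (170 + (-4 - 1*(-6)))**2 = (170 + (-4 + 6))**2 = (170 + 2)**2 = 172**2 = 29584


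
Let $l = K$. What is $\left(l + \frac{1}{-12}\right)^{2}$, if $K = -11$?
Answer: $\frac{17689}{144} \approx 122.84$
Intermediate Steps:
$l = -11$
$\left(l + \frac{1}{-12}\right)^{2} = \left(-11 + \frac{1}{-12}\right)^{2} = \left(-11 - \frac{1}{12}\right)^{2} = \left(- \frac{133}{12}\right)^{2} = \frac{17689}{144}$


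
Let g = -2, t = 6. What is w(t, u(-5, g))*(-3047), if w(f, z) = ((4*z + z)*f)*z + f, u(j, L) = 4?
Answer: -1480842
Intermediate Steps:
w(f, z) = f + 5*f*z² (w(f, z) = ((5*z)*f)*z + f = (5*f*z)*z + f = 5*f*z² + f = f + 5*f*z²)
w(t, u(-5, g))*(-3047) = (6*(1 + 5*4²))*(-3047) = (6*(1 + 5*16))*(-3047) = (6*(1 + 80))*(-3047) = (6*81)*(-3047) = 486*(-3047) = -1480842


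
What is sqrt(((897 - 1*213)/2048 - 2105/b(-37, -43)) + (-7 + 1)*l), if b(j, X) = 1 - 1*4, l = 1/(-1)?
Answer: sqrt(6524934)/96 ≈ 26.608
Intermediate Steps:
l = -1
b(j, X) = -3 (b(j, X) = 1 - 4 = -3)
sqrt(((897 - 1*213)/2048 - 2105/b(-37, -43)) + (-7 + 1)*l) = sqrt(((897 - 1*213)/2048 - 2105/(-3)) + (-7 + 1)*(-1)) = sqrt(((897 - 213)*(1/2048) - 2105*(-1/3)) - 6*(-1)) = sqrt((684*(1/2048) + 2105/3) + 6) = sqrt((171/512 + 2105/3) + 6) = sqrt(1078273/1536 + 6) = sqrt(1087489/1536) = sqrt(6524934)/96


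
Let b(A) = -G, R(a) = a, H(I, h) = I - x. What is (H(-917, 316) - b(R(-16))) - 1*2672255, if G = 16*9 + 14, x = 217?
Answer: -2673231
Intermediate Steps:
H(I, h) = -217 + I (H(I, h) = I - 1*217 = I - 217 = -217 + I)
G = 158 (G = 144 + 14 = 158)
b(A) = -158 (b(A) = -1*158 = -158)
(H(-917, 316) - b(R(-16))) - 1*2672255 = ((-217 - 917) - 1*(-158)) - 1*2672255 = (-1134 + 158) - 2672255 = -976 - 2672255 = -2673231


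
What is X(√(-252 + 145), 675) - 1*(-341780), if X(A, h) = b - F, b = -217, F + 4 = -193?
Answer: 341760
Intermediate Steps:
F = -197 (F = -4 - 193 = -197)
X(A, h) = -20 (X(A, h) = -217 - 1*(-197) = -217 + 197 = -20)
X(√(-252 + 145), 675) - 1*(-341780) = -20 - 1*(-341780) = -20 + 341780 = 341760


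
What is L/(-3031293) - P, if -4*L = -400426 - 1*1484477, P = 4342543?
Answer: -17551360892433/4041724 ≈ -4.3425e+6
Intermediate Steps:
L = 1884903/4 (L = -(-400426 - 1*1484477)/4 = -(-400426 - 1484477)/4 = -¼*(-1884903) = 1884903/4 ≈ 4.7123e+5)
L/(-3031293) - P = (1884903/4)/(-3031293) - 1*4342543 = (1884903/4)*(-1/3031293) - 4342543 = -628301/4041724 - 4342543 = -17551360892433/4041724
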